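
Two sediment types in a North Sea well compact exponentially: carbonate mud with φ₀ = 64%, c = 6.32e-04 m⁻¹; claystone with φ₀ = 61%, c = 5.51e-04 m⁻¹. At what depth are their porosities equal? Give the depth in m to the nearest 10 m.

Working in km (1 km = 1000 m; c in km⁻¹ = c in m⁻¹ × 1000):
Set φ₀ₐ e^(−cₐd) = φ₀ᵦ e^(−cᵦd) ⇒ ln(φ₀ₐ/φ₀ᵦ) = (cₐ − cᵦ)·d
d = ln(0.64/0.61) / (0.632 − 0.551) = 0.0480 / 0.081 = 0.593 km

590 m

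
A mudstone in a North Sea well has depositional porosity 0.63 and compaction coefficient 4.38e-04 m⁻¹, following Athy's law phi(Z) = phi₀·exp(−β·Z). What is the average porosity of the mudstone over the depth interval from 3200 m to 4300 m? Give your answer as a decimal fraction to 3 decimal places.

0.123

Working in km (1 km = 1000 m; β in km⁻¹ = β in m⁻¹ × 1000):
⟨phi⟩ = (1/(Z₂−Z₁)) ∫ phi₀ e^(−βZ) dZ = phi₀·(e^(−β·Z₁) − e^(−β·Z₂)) / (β·(Z₂−Z₁))
e^(−0.438×3.2) = 0.2462; e^(−0.438×4.3) = 0.1521
⟨phi⟩ = 0.63 × (0.2462 − 0.1521) / (0.438 × 1.1) = 0.63 × 0.1954 = 0.1231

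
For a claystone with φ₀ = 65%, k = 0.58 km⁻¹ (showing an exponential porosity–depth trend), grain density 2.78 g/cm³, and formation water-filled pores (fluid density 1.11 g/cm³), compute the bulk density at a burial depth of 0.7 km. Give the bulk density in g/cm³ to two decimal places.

2.06 g/cm³

Porosity at depth: φ = 0.65·exp(−0.58×0.7) = 0.65×0.6663 = 0.4331
Bulk density: ρ_b = (1−φ)ρ_g + φ·ρ_f = 0.5669×2.78 + 0.4331×1.11
       = 1.576 + 0.481 = 2.057 g/cm³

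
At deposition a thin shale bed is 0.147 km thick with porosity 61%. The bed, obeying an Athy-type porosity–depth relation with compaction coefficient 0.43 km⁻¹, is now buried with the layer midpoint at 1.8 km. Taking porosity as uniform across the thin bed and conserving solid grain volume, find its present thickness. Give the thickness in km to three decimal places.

0.080 km

Porosity at 1.8 km: φ = 0.61·exp(−0.43×1.8) = 0.2813
Solid-volume conservation: h(1−φ) = h₀(1−φ₀) ⇒ h = h₀·(1−φ₀)/(1−φ)
h = 0.147 × (1 − 0.61)/(1 − 0.2813) = 0.147 × 0.5427 = 0.0798 km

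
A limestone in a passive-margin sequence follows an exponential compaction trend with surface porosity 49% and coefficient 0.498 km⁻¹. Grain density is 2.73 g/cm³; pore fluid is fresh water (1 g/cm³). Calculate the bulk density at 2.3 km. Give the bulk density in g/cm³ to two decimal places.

Porosity at depth: phi = 0.49·exp(−0.498×2.3) = 0.49×0.3181 = 0.1559
Bulk density: ρ_b = (1−phi)ρ_g + phi·ρ_f = 0.8441×2.73 + 0.1559×1
       = 2.304 + 0.156 = 2.460 g/cm³

2.46 g/cm³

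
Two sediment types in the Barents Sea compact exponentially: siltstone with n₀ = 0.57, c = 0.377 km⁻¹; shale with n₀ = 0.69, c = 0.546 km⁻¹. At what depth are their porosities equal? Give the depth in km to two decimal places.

Set n₀ₐ e^(−cₐd) = n₀ᵦ e^(−cᵦd) ⇒ ln(n₀ₐ/n₀ᵦ) = (cₐ − cᵦ)·d
d = ln(0.57/0.69) / (0.377 − 0.546) = -0.1911 / -0.169 = 1.131 km

1.13 km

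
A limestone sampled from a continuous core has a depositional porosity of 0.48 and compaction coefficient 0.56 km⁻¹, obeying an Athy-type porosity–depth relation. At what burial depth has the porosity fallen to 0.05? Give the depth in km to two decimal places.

4.04 km

Invert Athy's law: z = ln(phi₀/phi) / β
z = ln(0.48/0.05) / 0.56 = ln(9.6) / 0.56 = 2.2618 / 0.56 = 4.039 km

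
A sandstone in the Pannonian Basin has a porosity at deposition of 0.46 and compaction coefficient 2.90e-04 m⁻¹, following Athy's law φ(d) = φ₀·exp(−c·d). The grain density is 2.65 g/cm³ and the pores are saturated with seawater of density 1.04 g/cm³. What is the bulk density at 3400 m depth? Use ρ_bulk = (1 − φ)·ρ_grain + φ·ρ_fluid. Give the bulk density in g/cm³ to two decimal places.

2.37 g/cm³

Working in km (1 km = 1000 m; c in km⁻¹ = c in m⁻¹ × 1000):
Porosity at depth: φ = 0.46·exp(−0.29×3.4) = 0.46×0.3731 = 0.1716
Bulk density: ρ_b = (1−φ)ρ_g + φ·ρ_f = 0.8284×2.65 + 0.1716×1.04
       = 2.195 + 0.178 = 2.374 g/cm³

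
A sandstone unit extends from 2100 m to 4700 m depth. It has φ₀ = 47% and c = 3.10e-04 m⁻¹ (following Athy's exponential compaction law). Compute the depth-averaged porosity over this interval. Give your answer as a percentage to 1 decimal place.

16.8%

Working in km (1 km = 1000 m; c in km⁻¹ = c in m⁻¹ × 1000):
⟨φ⟩ = (1/(Z₂−Z₁)) ∫ φ₀ e^(−cZ) dZ = φ₀·(e^(−c·Z₁) − e^(−c·Z₂)) / (c·(Z₂−Z₁))
e^(−0.31×2.1) = 0.5215; e^(−0.31×4.7) = 0.2329
⟨φ⟩ = 0.47 × (0.5215 − 0.2329) / (0.31 × 2.6) = 0.47 × 0.3581 = 0.1683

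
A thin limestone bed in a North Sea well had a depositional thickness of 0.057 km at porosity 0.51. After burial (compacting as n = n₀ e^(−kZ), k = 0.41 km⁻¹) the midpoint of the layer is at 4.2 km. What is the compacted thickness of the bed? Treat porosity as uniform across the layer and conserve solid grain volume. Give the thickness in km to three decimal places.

Porosity at 4.2 km: n = 0.51·exp(−0.41×4.2) = 0.0911
Solid-volume conservation: h(1−n) = h₀(1−n₀) ⇒ h = h₀·(1−n₀)/(1−n)
h = 0.057 × (1 − 0.51)/(1 − 0.0911) = 0.057 × 0.5391 = 0.0307 km

0.031 km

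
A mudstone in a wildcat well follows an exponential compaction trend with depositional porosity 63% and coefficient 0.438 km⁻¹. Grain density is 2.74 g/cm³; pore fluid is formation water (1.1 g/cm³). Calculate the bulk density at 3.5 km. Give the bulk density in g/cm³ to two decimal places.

Porosity at depth: phi = 0.63·exp(−0.438×3.5) = 0.63×0.2159 = 0.1360
Bulk density: ρ_b = (1−phi)ρ_g + phi·ρ_f = 0.8640×2.74 + 0.1360×1.1
       = 2.367 + 0.150 = 2.517 g/cm³

2.52 g/cm³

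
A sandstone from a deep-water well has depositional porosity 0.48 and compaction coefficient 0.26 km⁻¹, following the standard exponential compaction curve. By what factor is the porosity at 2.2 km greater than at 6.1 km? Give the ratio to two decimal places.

phi(Z₁)/phi(Z₂) = e^(−k·Z₁)/e^(−k·Z₂) = e^{k(Z₂−Z₁)}
= exp(0.26 × 3.9) = exp(1.014) = 2.7566

2.76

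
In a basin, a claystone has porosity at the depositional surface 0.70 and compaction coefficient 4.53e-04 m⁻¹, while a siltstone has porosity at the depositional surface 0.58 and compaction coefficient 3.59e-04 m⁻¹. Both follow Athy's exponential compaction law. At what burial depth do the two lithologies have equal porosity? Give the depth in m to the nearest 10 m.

Working in km (1 km = 1000 m; k in km⁻¹ = k in m⁻¹ × 1000):
Set phi₀ₐ e^(−kₐd) = phi₀ᵦ e^(−kᵦd) ⇒ ln(phi₀ₐ/phi₀ᵦ) = (kₐ − kᵦ)·d
d = ln(0.7/0.58) / (0.453 − 0.359) = 0.1881 / 0.094 = 2.001 km

2000 m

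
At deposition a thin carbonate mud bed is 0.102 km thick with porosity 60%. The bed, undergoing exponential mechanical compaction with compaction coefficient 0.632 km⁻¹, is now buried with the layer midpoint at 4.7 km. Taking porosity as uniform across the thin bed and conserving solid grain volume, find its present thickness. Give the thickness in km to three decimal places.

0.042 km

Porosity at 4.7 km: n = 0.6·exp(−0.632×4.7) = 0.0308
Solid-volume conservation: h(1−n) = h₀(1−n₀) ⇒ h = h₀·(1−n₀)/(1−n)
h = 0.102 × (1 − 0.6)/(1 − 0.0308) = 0.102 × 0.4127 = 0.0421 km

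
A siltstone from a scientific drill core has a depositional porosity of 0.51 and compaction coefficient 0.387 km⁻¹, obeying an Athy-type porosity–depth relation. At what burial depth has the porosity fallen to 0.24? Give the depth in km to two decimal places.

1.95 km

Invert Athy's law: d = ln(φ₀/φ) / c
d = ln(0.51/0.24) / 0.387 = ln(2.125) / 0.387 = 0.7538 / 0.387 = 1.948 km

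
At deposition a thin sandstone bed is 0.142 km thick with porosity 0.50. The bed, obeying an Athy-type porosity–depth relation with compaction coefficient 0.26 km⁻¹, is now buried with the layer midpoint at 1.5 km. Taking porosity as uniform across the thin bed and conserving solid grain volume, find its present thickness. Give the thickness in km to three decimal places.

0.107 km

Porosity at 1.5 km: phi = 0.5·exp(−0.26×1.5) = 0.3385
Solid-volume conservation: h(1−phi) = h₀(1−phi₀) ⇒ h = h₀·(1−phi₀)/(1−phi)
h = 0.142 × (1 − 0.5)/(1 − 0.3385) = 0.142 × 0.7559 = 0.1073 km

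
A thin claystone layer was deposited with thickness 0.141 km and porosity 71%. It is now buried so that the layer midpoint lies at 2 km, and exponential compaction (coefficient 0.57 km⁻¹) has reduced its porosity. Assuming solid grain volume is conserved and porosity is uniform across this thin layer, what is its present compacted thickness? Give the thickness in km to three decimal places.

0.053 km

Porosity at 2 km: phi = 0.71·exp(−0.57×2) = 0.2271
Solid-volume conservation: h(1−phi) = h₀(1−phi₀) ⇒ h = h₀·(1−phi₀)/(1−phi)
h = 0.141 × (1 − 0.71)/(1 − 0.2271) = 0.141 × 0.3752 = 0.0529 km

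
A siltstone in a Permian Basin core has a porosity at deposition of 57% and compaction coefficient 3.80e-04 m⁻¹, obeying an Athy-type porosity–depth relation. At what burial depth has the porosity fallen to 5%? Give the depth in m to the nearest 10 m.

6400 m

Working in km (1 km = 1000 m; k in km⁻¹ = k in m⁻¹ × 1000):
Invert Athy's law: Z = ln(n₀/n) / k
Z = ln(0.57/0.05) / 0.38 = ln(11.4) / 0.38 = 2.4336 / 0.38 = 6.404 km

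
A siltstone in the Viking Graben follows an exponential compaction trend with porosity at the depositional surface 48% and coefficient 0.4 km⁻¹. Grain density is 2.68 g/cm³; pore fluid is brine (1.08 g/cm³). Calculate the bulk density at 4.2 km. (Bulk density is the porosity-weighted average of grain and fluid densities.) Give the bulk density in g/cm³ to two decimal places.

Porosity at depth: φ = 0.48·exp(−0.4×4.2) = 0.48×0.1864 = 0.0895
Bulk density: ρ_b = (1−φ)ρ_g + φ·ρ_f = 0.9105×2.68 + 0.0895×1.08
       = 2.440 + 0.097 = 2.537 g/cm³

2.54 g/cm³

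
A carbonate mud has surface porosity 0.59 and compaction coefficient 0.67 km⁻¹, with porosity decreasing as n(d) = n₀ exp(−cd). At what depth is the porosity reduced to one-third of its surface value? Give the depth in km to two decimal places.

n/n₀ = 1/3 ⇒ exp(−c·d) = 1/3 ⇒ d = ln(3) / c
d = 1.0986 / 0.67 = 1.640 km

1.64 km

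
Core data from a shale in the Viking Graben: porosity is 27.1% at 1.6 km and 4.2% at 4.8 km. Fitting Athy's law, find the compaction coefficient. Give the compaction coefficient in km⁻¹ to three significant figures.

0.583 km⁻¹

Athy: phi(z) = phi₀ e^(−kz) ⇒ phi₁/phi₂ = e^{k(z₂−z₁)} ⇒ k = ln(phi₁/phi₂)/(z₂−z₁)
k = ln(0.271/0.042) / (4.8 − 1.6) = ln(6.452) / 3.2 = 1.8644 / 3.2 = 0.5826 km⁻¹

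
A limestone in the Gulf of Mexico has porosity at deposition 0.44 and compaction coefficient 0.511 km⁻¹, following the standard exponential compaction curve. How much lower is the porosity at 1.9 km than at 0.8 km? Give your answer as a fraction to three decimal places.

φ(0.8) = 0.44·e^(−0.511×0.8) = 0.2924
φ(1.9) = 0.44·e^(−0.511×1.9) = 0.1666
Δφ = 0.2924 − 0.1666 = 0.1257

0.126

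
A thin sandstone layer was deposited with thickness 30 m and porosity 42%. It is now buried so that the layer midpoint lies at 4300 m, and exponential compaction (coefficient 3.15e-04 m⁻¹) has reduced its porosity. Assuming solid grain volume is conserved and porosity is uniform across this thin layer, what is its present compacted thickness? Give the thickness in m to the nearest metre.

20 m

Working in km (1 km = 1000 m; c in km⁻¹ = c in m⁻¹ × 1000):
Porosity at 4.3 km: n = 0.42·exp(−0.315×4.3) = 0.1084
Solid-volume conservation: h(1−n) = h₀(1−n₀) ⇒ h = h₀·(1−n₀)/(1−n)
h = 0.03 × (1 − 0.42)/(1 − 0.1084) = 0.03 × 0.6505 = 0.0195 km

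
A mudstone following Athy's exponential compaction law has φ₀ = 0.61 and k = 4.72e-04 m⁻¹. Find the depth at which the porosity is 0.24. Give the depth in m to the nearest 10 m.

Working in km (1 km = 1000 m; k in km⁻¹ = k in m⁻¹ × 1000):
Invert Athy's law: z = ln(φ₀/φ) / k
z = ln(0.61/0.24) / 0.472 = ln(2.542) / 0.472 = 0.9328 / 0.472 = 1.976 km

1980 m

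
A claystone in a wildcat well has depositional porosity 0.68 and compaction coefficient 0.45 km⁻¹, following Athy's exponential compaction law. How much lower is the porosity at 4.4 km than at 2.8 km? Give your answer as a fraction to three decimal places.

φ(2.8) = 0.68·e^(−0.45×2.8) = 0.1929
φ(4.4) = 0.68·e^(−0.45×4.4) = 0.0939
Δφ = 0.1929 − 0.0939 = 0.0990

0.099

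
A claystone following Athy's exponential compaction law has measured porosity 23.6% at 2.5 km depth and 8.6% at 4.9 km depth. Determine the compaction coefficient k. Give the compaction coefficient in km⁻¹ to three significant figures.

Athy: n(z) = n₀ e^(−kz) ⇒ n₁/n₂ = e^{k(z₂−z₁)} ⇒ k = ln(n₁/n₂)/(z₂−z₁)
k = ln(0.236/0.086) / (4.9 − 2.5) = ln(2.744) / 2.4 = 1.0095 / 2.4 = 0.4206 km⁻¹

0.421 km⁻¹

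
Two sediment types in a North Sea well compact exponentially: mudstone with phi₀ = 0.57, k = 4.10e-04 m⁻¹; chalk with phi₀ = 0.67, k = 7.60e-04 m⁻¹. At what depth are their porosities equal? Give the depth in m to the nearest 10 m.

460 m

Working in km (1 km = 1000 m; k in km⁻¹ = k in m⁻¹ × 1000):
Set phi₀ₐ e^(−kₐd) = phi₀ᵦ e^(−kᵦd) ⇒ ln(phi₀ₐ/phi₀ᵦ) = (kₐ − kᵦ)·d
d = ln(0.57/0.67) / (0.41 − 0.76) = -0.1616 / -0.35 = 0.462 km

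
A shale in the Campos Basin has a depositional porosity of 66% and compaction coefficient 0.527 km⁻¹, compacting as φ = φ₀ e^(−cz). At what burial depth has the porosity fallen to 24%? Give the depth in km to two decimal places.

1.92 km

Invert Athy's law: z = ln(φ₀/φ) / c
z = ln(0.66/0.24) / 0.527 = ln(2.75) / 0.527 = 1.0116 / 0.527 = 1.920 km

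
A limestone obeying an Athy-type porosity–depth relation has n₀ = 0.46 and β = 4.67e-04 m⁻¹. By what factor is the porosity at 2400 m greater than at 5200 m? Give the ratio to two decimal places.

3.70

Working in km (1 km = 1000 m; β in km⁻¹ = β in m⁻¹ × 1000):
n(Z₁)/n(Z₂) = e^(−β·Z₁)/e^(−β·Z₂) = e^{β(Z₂−Z₁)}
= exp(0.467 × 2.8) = exp(1.308) = 3.6973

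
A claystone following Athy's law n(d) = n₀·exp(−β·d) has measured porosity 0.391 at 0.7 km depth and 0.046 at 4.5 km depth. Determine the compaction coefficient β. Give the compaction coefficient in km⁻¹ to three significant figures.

0.563 km⁻¹

Athy: n(d) = n₀ e^(−βd) ⇒ n₁/n₂ = e^{β(d₂−d₁)} ⇒ β = ln(n₁/n₂)/(d₂−d₁)
β = ln(0.391/0.046) / (4.5 − 0.7) = ln(8.5) / 3.8 = 2.1401 / 3.8 = 0.5632 km⁻¹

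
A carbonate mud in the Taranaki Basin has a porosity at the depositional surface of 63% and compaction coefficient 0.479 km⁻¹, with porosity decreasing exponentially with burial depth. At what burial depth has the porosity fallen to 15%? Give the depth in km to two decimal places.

Invert Athy's law: Z = ln(n₀/n) / c
Z = ln(0.63/0.15) / 0.479 = ln(4.2) / 0.479 = 1.4351 / 0.479 = 2.996 km

3.00 km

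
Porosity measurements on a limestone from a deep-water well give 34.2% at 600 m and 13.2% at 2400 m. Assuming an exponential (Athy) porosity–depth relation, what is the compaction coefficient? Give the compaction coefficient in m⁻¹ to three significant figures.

Working in km (1 km = 1000 m; β in km⁻¹ = β in m⁻¹ × 1000):
Athy: n(d) = n₀ e^(−βd) ⇒ n₁/n₂ = e^{β(d₂−d₁)} ⇒ β = ln(n₁/n₂)/(d₂−d₁)
β = ln(0.342/0.132) / (2.4 − 0.6) = ln(2.591) / 1.8 = 0.9520 / 1.8 = 0.5289 km⁻¹

0.000529 m⁻¹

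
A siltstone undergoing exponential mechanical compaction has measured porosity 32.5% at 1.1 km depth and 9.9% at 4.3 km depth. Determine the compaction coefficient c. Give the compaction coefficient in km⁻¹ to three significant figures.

Athy: phi(d) = phi₀ e^(−cd) ⇒ phi₁/phi₂ = e^{c(d₂−d₁)} ⇒ c = ln(phi₁/phi₂)/(d₂−d₁)
c = ln(0.325/0.099) / (4.3 − 1.1) = ln(3.283) / 3.2 = 1.1887 / 3.2 = 0.3715 km⁻¹

0.371 km⁻¹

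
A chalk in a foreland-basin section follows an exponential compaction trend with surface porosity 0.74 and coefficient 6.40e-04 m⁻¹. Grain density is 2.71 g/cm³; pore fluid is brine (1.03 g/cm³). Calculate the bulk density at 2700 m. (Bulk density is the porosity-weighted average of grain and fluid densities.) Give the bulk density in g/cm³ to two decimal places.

Working in km (1 km = 1000 m; β in km⁻¹ = β in m⁻¹ × 1000):
Porosity at depth: n = 0.74·exp(−0.64×2.7) = 0.74×0.1776 = 0.1315
Bulk density: ρ_b = (1−n)ρ_g + n·ρ_f = 0.8685×2.71 + 0.1315×1.03
       = 2.354 + 0.135 = 2.489 g/cm³

2.49 g/cm³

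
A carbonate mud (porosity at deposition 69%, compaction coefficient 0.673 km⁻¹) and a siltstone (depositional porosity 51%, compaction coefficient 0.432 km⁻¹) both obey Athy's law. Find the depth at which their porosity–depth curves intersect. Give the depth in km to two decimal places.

1.25 km

Set φ₀ₐ e^(−βₐz) = φ₀ᵦ e^(−βᵦz) ⇒ ln(φ₀ₐ/φ₀ᵦ) = (βₐ − βᵦ)·z
z = ln(0.69/0.51) / (0.673 − 0.432) = 0.3023 / 0.241 = 1.254 km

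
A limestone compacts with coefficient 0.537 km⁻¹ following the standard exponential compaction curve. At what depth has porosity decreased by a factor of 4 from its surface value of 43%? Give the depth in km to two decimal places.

phi/phi₀ = 1/4 ⇒ exp(−k·z) = 1/4 ⇒ z = ln(4) / k
z = 1.3863 / 0.537 = 2.582 km

2.58 km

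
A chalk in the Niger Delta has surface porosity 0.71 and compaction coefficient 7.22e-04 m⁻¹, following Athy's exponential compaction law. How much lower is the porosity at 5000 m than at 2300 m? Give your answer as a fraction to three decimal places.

0.116

Working in km (1 km = 1000 m; β in km⁻¹ = β in m⁻¹ × 1000):
n(2.3) = 0.71·e^(−0.722×2.3) = 0.1349
n(5) = 0.71·e^(−0.722×5) = 0.0192
Δn = 0.1349 − 0.0192 = 0.1157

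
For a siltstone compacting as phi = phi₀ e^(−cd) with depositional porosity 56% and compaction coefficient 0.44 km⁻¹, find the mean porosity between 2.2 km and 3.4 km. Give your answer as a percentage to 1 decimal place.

⟨phi⟩ = (1/(d₂−d₁)) ∫ phi₀ e^(−cd) dd = phi₀·(e^(−c·d₁) − e^(−c·d₂)) / (c·(d₂−d₁))
e^(−0.44×2.2) = 0.3798; e^(−0.44×3.4) = 0.2240
⟨phi⟩ = 0.56 × (0.3798 − 0.2240) / (0.44 × 1.2) = 0.56 × 0.2951 = 0.1653

16.5%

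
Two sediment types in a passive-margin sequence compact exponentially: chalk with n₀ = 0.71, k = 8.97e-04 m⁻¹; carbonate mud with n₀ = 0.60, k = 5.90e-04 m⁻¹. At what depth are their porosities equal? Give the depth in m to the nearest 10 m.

Working in km (1 km = 1000 m; k in km⁻¹ = k in m⁻¹ × 1000):
Set n₀ₐ e^(−kₐd) = n₀ᵦ e^(−kᵦd) ⇒ ln(n₀ₐ/n₀ᵦ) = (kₐ − kᵦ)·d
d = ln(0.71/0.6) / (0.897 − 0.59) = 0.1683 / 0.307 = 0.548 km

550 m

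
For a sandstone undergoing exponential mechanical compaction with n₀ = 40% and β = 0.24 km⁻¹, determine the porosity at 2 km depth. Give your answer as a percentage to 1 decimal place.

24.8%

n = n₀·exp(−β·d) = 0.4 × exp(−0.24 × 2) = 0.4 × exp(−0.48)
  = 0.4 × 0.6188 = 0.2475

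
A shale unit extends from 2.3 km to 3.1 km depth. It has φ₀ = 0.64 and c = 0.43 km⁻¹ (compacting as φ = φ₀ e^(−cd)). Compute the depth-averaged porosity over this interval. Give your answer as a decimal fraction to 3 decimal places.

0.201

⟨φ⟩ = (1/(d₂−d₁)) ∫ φ₀ e^(−cd) dd = φ₀·(e^(−c·d₁) − e^(−c·d₂)) / (c·(d₂−d₁))
e^(−0.43×2.3) = 0.3719; e^(−0.43×3.1) = 0.2637
⟨φ⟩ = 0.64 × (0.3719 − 0.2637) / (0.43 × 0.8) = 0.64 × 0.3147 = 0.2014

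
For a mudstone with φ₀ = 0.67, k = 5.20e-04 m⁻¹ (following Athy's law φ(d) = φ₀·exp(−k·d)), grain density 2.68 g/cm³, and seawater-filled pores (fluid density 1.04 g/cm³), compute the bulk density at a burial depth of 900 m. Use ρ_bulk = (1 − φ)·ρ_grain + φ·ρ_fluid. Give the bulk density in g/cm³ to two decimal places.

1.99 g/cm³

Working in km (1 km = 1000 m; k in km⁻¹ = k in m⁻¹ × 1000):
Porosity at depth: φ = 0.67·exp(−0.52×0.9) = 0.67×0.6263 = 0.4196
Bulk density: ρ_b = (1−φ)ρ_g + φ·ρ_f = 0.5804×2.68 + 0.4196×1.04
       = 1.555 + 0.436 = 1.992 g/cm³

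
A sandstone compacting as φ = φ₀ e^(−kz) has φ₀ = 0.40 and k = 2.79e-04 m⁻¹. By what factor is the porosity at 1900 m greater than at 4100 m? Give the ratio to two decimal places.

1.85

Working in km (1 km = 1000 m; k in km⁻¹ = k in m⁻¹ × 1000):
φ(z₁)/φ(z₂) = e^(−k·z₁)/e^(−k·z₂) = e^{k(z₂−z₁)}
= exp(0.279 × 2.2) = exp(0.6138) = 1.8474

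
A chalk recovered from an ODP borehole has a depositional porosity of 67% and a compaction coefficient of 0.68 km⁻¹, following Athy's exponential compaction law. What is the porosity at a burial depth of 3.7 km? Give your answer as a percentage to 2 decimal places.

φ = φ₀·exp(−c·Z) = 0.67 × exp(−0.68 × 3.7) = 0.67 × exp(−2.516)
  = 0.67 × 0.0808 = 0.0541

5.41%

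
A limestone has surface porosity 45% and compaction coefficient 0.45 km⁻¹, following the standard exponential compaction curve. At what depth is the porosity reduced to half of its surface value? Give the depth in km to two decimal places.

n/n₀ = 1/2 ⇒ exp(−k·d) = 1/2 ⇒ d = ln(2) / k
d = 0.6931 / 0.45 = 1.540 km

1.54 km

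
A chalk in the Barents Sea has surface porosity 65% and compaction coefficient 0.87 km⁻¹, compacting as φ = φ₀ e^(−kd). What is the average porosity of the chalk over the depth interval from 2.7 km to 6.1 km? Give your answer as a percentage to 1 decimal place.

2.0%

⟨φ⟩ = (1/(d₂−d₁)) ∫ φ₀ e^(−kd) dd = φ₀·(e^(−k·d₁) − e^(−k·d₂)) / (k·(d₂−d₁))
e^(−0.87×2.7) = 0.0955; e^(−0.87×6.1) = 0.0050
⟨φ⟩ = 0.65 × (0.0955 − 0.0050) / (0.87 × 3.4) = 0.65 × 0.0306 = 0.0199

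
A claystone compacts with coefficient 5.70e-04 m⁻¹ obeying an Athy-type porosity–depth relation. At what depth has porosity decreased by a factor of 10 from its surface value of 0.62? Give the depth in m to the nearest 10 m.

4040 m

Working in km (1 km = 1000 m; k in km⁻¹ = k in m⁻¹ × 1000):
phi/phi₀ = 1/10 ⇒ exp(−k·z) = 1/10 ⇒ z = ln(10) / k
z = 2.3026 / 0.57 = 4.040 km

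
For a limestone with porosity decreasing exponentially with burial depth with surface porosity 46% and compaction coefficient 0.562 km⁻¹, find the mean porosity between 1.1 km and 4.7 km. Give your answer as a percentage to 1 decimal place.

10.6%

⟨n⟩ = (1/(d₂−d₁)) ∫ n₀ e^(−cd) dd = n₀·(e^(−c·d₁) − e^(−c·d₂)) / (c·(d₂−d₁))
e^(−0.562×1.1) = 0.5389; e^(−0.562×4.7) = 0.0713
⟨n⟩ = 0.46 × (0.5389 − 0.0713) / (0.562 × 3.6) = 0.46 × 0.2311 = 0.1063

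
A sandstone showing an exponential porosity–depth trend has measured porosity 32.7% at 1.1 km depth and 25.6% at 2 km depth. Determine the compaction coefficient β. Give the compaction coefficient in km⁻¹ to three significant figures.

0.272 km⁻¹

Athy: φ(Z) = φ₀ e^(−βZ) ⇒ φ₁/φ₂ = e^{β(Z₂−Z₁)} ⇒ β = ln(φ₁/φ₂)/(Z₂−Z₁)
β = ln(0.327/0.256) / (2 − 1.1) = ln(1.277) / 0.9 = 0.2448 / 0.9 = 0.272 km⁻¹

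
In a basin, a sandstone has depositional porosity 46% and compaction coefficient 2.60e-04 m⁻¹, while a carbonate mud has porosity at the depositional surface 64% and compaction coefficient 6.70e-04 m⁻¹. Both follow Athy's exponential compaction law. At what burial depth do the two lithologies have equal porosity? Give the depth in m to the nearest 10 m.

Working in km (1 km = 1000 m; k in km⁻¹ = k in m⁻¹ × 1000):
Set phi₀ₐ e^(−kₐz) = phi₀ᵦ e^(−kᵦz) ⇒ ln(phi₀ₐ/phi₀ᵦ) = (kₐ − kᵦ)·z
z = ln(0.46/0.64) / (0.26 − 0.67) = -0.3302 / -0.41 = 0.805 km

810 m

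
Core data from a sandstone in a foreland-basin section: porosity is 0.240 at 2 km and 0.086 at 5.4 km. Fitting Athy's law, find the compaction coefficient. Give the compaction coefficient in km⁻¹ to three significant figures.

0.302 km⁻¹

Athy: φ(Z) = φ₀ e^(−kZ) ⇒ φ₁/φ₂ = e^{k(Z₂−Z₁)} ⇒ k = ln(φ₁/φ₂)/(Z₂−Z₁)
k = ln(0.24/0.086) / (5.4 − 2) = ln(2.791) / 3.4 = 1.0263 / 3.4 = 0.3019 km⁻¹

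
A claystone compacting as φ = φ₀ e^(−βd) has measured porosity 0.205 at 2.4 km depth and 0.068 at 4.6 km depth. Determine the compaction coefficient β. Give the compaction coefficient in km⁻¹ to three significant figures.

0.502 km⁻¹

Athy: φ(d) = φ₀ e^(−βd) ⇒ φ₁/φ₂ = e^{β(d₂−d₁)} ⇒ β = ln(φ₁/φ₂)/(d₂−d₁)
β = ln(0.205/0.068) / (4.6 − 2.4) = ln(3.015) / 2.2 = 1.1035 / 2.2 = 0.5016 km⁻¹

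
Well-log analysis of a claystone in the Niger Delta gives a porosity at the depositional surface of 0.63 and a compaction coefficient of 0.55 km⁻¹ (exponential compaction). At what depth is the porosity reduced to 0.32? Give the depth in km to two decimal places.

Invert Athy's law: z = ln(phi₀/phi) / c
z = ln(0.63/0.32) / 0.55 = ln(1.969) / 0.55 = 0.6774 / 0.55 = 1.232 km

1.23 km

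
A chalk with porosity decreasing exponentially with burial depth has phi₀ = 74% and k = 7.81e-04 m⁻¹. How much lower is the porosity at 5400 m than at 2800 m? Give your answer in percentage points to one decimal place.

7.2 percentage points

Working in km (1 km = 1000 m; k in km⁻¹ = k in m⁻¹ × 1000):
phi(2.8) = 0.74·e^(−0.781×2.8) = 0.0831
phi(5.4) = 0.74·e^(−0.781×5.4) = 0.0109
Δphi = 0.0831 − 0.0109 = 0.0722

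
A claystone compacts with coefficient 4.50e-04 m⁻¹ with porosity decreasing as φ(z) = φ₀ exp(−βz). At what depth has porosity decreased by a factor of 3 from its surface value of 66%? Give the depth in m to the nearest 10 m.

2440 m

Working in km (1 km = 1000 m; β in km⁻¹ = β in m⁻¹ × 1000):
φ/φ₀ = 1/3 ⇒ exp(−β·z) = 1/3 ⇒ z = ln(3) / β
z = 1.0986 / 0.45 = 2.441 km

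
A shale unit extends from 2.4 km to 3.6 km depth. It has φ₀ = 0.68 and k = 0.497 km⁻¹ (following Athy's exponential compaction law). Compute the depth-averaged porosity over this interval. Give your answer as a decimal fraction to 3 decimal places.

0.155

⟨φ⟩ = (1/(z₂−z₁)) ∫ φ₀ e^(−kz) dz = φ₀·(e^(−k·z₁) − e^(−k·z₂)) / (k·(z₂−z₁))
e^(−0.497×2.4) = 0.3034; e^(−0.497×3.6) = 0.1671
⟨φ⟩ = 0.68 × (0.3034 − 0.1671) / (0.497 × 1.2) = 0.68 × 0.2285 = 0.1554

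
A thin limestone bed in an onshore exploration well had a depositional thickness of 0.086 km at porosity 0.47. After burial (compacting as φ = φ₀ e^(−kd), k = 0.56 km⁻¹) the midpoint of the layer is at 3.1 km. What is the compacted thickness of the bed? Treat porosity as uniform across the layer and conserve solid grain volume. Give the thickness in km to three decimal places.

0.050 km

Porosity at 3.1 km: φ = 0.47·exp(−0.56×3.1) = 0.0828
Solid-volume conservation: h(1−φ) = h₀(1−φ₀) ⇒ h = h₀·(1−φ₀)/(1−φ)
h = 0.086 × (1 − 0.47)/(1 − 0.0828) = 0.086 × 0.5779 = 0.0497 km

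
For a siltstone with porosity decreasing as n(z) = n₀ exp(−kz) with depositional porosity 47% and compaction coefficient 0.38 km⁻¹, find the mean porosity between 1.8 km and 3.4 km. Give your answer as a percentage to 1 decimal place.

⟨n⟩ = (1/(z₂−z₁)) ∫ n₀ e^(−kz) dz = n₀·(e^(−k·z₁) − e^(−k·z₂)) / (k·(z₂−z₁))
e^(−0.38×1.8) = 0.5046; e^(−0.38×3.4) = 0.2747
⟨n⟩ = 0.47 × (0.5046 − 0.2747) / (0.38 × 1.6) = 0.47 × 0.3781 = 0.1777

17.8%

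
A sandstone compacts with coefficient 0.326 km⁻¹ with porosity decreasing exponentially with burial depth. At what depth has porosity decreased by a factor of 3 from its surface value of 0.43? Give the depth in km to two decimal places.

3.37 km

phi/phi₀ = 1/3 ⇒ exp(−c·z) = 1/3 ⇒ z = ln(3) / c
z = 1.0986 / 0.326 = 3.370 km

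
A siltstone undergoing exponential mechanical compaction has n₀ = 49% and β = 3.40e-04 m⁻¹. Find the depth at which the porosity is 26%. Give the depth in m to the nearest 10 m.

Working in km (1 km = 1000 m; β in km⁻¹ = β in m⁻¹ × 1000):
Invert Athy's law: z = ln(n₀/n) / β
z = ln(0.49/0.26) / 0.34 = ln(1.885) / 0.34 = 0.6337 / 0.34 = 1.864 km

1860 m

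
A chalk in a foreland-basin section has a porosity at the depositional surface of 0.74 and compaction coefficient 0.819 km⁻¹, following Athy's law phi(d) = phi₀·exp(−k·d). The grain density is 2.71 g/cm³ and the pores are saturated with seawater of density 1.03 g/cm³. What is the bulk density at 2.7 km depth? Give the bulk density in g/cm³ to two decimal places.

2.57 g/cm³

Porosity at depth: phi = 0.74·exp(−0.819×2.7) = 0.74×0.1096 = 0.0811
Bulk density: ρ_b = (1−phi)ρ_g + phi·ρ_f = 0.9189×2.71 + 0.0811×1.03
       = 2.490 + 0.084 = 2.574 g/cm³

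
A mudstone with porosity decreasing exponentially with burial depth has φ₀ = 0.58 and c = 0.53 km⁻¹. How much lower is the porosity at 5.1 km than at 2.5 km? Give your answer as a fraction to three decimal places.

φ(2.5) = 0.58·e^(−0.53×2.5) = 0.1542
φ(5.1) = 0.58·e^(−0.53×5.1) = 0.0389
Δφ = 0.1542 − 0.0389 = 0.1153

0.115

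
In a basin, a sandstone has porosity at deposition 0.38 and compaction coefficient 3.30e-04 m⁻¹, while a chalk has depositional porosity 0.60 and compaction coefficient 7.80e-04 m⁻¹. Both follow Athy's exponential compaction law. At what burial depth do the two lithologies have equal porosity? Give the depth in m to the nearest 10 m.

Working in km (1 km = 1000 m; c in km⁻¹ = c in m⁻¹ × 1000):
Set n₀ₐ e^(−cₐz) = n₀ᵦ e^(−cᵦz) ⇒ ln(n₀ₐ/n₀ᵦ) = (cₐ − cᵦ)·z
z = ln(0.38/0.6) / (0.33 − 0.78) = -0.4568 / -0.45 = 1.015 km

1020 m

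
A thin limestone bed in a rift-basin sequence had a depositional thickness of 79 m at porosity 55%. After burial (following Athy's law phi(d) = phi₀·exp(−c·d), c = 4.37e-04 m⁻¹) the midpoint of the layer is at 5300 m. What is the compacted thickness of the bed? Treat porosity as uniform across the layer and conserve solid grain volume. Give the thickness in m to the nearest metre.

Working in km (1 km = 1000 m; c in km⁻¹ = c in m⁻¹ × 1000):
Porosity at 5.3 km: phi = 0.55·exp(−0.437×5.3) = 0.0543
Solid-volume conservation: h(1−phi) = h₀(1−phi₀) ⇒ h = h₀·(1−phi₀)/(1−phi)
h = 0.079 × (1 − 0.55)/(1 − 0.0543) = 0.079 × 0.4758 = 0.0376 km

38 m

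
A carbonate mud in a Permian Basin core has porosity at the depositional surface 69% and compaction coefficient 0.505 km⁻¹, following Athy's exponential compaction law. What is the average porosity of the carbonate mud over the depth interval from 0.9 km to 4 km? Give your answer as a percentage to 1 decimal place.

⟨phi⟩ = (1/(d₂−d₁)) ∫ phi₀ e^(−βd) dd = phi₀·(e^(−β·d₁) − e^(−β·d₂)) / (β·(d₂−d₁))
e^(−0.505×0.9) = 0.6348; e^(−0.505×4) = 0.1327
⟨phi⟩ = 0.69 × (0.6348 − 0.1327) / (0.505 × 3.1) = 0.69 × 0.3207 = 0.2213

22.1%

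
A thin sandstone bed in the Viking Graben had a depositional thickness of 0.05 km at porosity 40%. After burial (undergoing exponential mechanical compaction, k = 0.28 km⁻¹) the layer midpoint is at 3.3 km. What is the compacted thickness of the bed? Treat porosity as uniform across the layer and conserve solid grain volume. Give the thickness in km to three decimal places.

Porosity at 3.3 km: n = 0.4·exp(−0.28×3.3) = 0.1588
Solid-volume conservation: h(1−n) = h₀(1−n₀) ⇒ h = h₀·(1−n₀)/(1−n)
h = 0.05 × (1 − 0.4)/(1 − 0.1588) = 0.05 × 0.7132 = 0.0357 km

0.036 km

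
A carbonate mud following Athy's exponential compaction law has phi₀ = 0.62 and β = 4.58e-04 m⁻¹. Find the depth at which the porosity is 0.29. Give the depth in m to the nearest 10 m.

1660 m

Working in km (1 km = 1000 m; β in km⁻¹ = β in m⁻¹ × 1000):
Invert Athy's law: d = ln(phi₀/phi) / β
d = ln(0.62/0.29) / 0.458 = ln(2.138) / 0.458 = 0.7598 / 0.458 = 1.659 km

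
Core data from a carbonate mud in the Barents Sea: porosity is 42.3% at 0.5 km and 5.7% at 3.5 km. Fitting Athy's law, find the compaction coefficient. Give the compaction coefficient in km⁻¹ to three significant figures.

Athy: φ(z) = φ₀ e^(−cz) ⇒ φ₁/φ₂ = e^{c(z₂−z₁)} ⇒ c = ln(φ₁/φ₂)/(z₂−z₁)
c = ln(0.423/0.057) / (3.5 − 0.5) = ln(7.421) / 3 = 2.0043 / 3 = 0.6681 km⁻¹

0.668 km⁻¹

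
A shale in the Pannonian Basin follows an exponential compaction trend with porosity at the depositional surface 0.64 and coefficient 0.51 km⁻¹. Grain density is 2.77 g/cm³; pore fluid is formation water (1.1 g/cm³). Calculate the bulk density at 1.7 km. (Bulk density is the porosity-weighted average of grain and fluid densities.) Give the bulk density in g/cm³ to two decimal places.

Porosity at depth: phi = 0.64·exp(−0.51×1.7) = 0.64×0.4202 = 0.2689
Bulk density: ρ_b = (1−phi)ρ_g + phi·ρ_f = 0.7311×2.77 + 0.2689×1.1
       = 2.025 + 0.296 = 2.321 g/cm³

2.32 g/cm³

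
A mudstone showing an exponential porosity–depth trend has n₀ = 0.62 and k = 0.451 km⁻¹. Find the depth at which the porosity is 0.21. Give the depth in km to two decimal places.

2.40 km

Invert Athy's law: Z = ln(n₀/n) / k
Z = ln(0.62/0.21) / 0.451 = ln(2.952) / 0.451 = 1.0826 / 0.451 = 2.400 km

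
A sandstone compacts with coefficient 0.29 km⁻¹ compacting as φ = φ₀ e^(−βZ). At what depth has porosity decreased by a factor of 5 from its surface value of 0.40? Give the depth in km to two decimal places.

5.55 km

φ/φ₀ = 1/5 ⇒ exp(−β·Z) = 1/5 ⇒ Z = ln(5) / β
Z = 1.6094 / 0.29 = 5.550 km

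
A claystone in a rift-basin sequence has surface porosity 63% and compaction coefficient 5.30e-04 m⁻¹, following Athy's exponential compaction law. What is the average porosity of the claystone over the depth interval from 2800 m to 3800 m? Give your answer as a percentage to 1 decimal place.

11.1%

Working in km (1 km = 1000 m; k in km⁻¹ = k in m⁻¹ × 1000):
⟨n⟩ = (1/(z₂−z₁)) ∫ n₀ e^(−kz) dz = n₀·(e^(−k·z₁) − e^(−k·z₂)) / (k·(z₂−z₁))
e^(−0.53×2.8) = 0.2267; e^(−0.53×3.8) = 0.1335
⟨n⟩ = 0.63 × (0.2267 − 0.1335) / (0.53 × 1) = 0.63 × 0.1760 = 0.1109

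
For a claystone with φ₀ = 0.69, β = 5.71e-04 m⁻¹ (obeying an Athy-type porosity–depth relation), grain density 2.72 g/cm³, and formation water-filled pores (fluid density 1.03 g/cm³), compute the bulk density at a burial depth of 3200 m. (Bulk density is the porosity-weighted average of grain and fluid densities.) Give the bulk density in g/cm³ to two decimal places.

Working in km (1 km = 1000 m; β in km⁻¹ = β in m⁻¹ × 1000):
Porosity at depth: φ = 0.69·exp(−0.571×3.2) = 0.69×0.1609 = 0.1110
Bulk density: ρ_b = (1−φ)ρ_g + φ·ρ_f = 0.8890×2.72 + 0.1110×1.03
       = 2.418 + 0.114 = 2.532 g/cm³

2.53 g/cm³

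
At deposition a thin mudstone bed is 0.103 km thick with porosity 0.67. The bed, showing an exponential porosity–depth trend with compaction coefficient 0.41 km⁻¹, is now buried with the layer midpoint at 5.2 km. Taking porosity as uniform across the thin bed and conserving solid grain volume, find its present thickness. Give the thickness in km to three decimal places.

Porosity at 5.2 km: n = 0.67·exp(−0.41×5.2) = 0.0795
Solid-volume conservation: h(1−n) = h₀(1−n₀) ⇒ h = h₀·(1−n₀)/(1−n)
h = 0.103 × (1 − 0.67)/(1 − 0.0795) = 0.103 × 0.3585 = 0.0369 km

0.037 km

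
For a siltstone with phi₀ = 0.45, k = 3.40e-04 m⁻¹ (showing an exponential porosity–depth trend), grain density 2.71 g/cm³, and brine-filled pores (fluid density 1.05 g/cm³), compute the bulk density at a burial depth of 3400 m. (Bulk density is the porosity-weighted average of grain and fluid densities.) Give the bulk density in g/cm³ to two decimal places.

2.47 g/cm³

Working in km (1 km = 1000 m; k in km⁻¹ = k in m⁻¹ × 1000):
Porosity at depth: phi = 0.45·exp(−0.34×3.4) = 0.45×0.3147 = 0.1416
Bulk density: ρ_b = (1−phi)ρ_g + phi·ρ_f = 0.8584×2.71 + 0.1416×1.05
       = 2.326 + 0.149 = 2.475 g/cm³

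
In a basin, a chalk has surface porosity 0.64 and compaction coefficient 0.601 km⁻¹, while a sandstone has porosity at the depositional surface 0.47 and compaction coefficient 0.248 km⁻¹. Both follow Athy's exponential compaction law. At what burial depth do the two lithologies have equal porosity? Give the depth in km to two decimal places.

0.87 km

Set phi₀ₐ e^(−kₐz) = phi₀ᵦ e^(−kᵦz) ⇒ ln(phi₀ₐ/phi₀ᵦ) = (kₐ − kᵦ)·z
z = ln(0.64/0.47) / (0.601 − 0.248) = 0.3087 / 0.353 = 0.875 km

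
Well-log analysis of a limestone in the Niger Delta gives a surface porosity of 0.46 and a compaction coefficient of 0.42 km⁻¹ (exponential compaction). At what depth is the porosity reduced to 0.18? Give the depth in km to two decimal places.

2.23 km

Invert Athy's law: Z = ln(n₀/n) / β
Z = ln(0.46/0.18) / 0.42 = ln(2.556) / 0.42 = 0.9383 / 0.42 = 2.234 km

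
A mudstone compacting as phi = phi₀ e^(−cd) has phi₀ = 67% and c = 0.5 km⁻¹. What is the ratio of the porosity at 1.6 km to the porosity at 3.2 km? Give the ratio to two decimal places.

2.23

phi(d₁)/phi(d₂) = e^(−c·d₁)/e^(−c·d₂) = e^{c(d₂−d₁)}
= exp(0.5 × 1.6) = exp(0.8) = 2.2255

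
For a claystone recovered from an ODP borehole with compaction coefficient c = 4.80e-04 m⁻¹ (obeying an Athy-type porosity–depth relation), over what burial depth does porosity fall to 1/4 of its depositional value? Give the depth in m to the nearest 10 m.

2890 m

Working in km (1 km = 1000 m; c in km⁻¹ = c in m⁻¹ × 1000):
n/n₀ = 1/4 ⇒ exp(−c·d) = 1/4 ⇒ d = ln(4) / c
d = 1.3863 / 0.48 = 2.888 km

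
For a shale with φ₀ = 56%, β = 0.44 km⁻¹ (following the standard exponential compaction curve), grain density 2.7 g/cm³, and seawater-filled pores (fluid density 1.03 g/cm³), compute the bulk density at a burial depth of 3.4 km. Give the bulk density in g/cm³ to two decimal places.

Porosity at depth: φ = 0.56·exp(−0.44×3.4) = 0.56×0.2240 = 0.1255
Bulk density: ρ_b = (1−φ)ρ_g + φ·ρ_f = 0.8745×2.7 + 0.1255×1.03
       = 2.361 + 0.129 = 2.490 g/cm³

2.49 g/cm³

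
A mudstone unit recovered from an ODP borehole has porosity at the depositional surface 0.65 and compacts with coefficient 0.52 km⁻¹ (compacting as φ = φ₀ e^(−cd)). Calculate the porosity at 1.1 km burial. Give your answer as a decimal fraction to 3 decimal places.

φ = φ₀·exp(−c·d) = 0.65 × exp(−0.52 × 1.1) = 0.65 × exp(−0.572)
  = 0.65 × 0.5644 = 0.3669

0.367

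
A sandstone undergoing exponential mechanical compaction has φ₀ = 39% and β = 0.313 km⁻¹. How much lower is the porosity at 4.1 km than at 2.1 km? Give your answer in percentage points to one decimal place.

9.4 percentage points

φ(2.1) = 0.39·e^(−0.313×2.1) = 0.2021
φ(4.1) = 0.39·e^(−0.313×4.1) = 0.1081
Δφ = 0.2021 − 0.1081 = 0.0940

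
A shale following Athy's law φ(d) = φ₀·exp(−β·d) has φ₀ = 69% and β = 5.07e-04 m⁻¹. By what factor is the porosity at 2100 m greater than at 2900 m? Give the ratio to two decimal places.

1.50

Working in km (1 km = 1000 m; β in km⁻¹ = β in m⁻¹ × 1000):
φ(d₁)/φ(d₂) = e^(−β·d₁)/e^(−β·d₂) = e^{β(d₂−d₁)}
= exp(0.507 × 0.8) = exp(0.4056) = 1.5002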